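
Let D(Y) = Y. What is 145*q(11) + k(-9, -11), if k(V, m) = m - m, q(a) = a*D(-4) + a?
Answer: -4785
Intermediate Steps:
q(a) = -3*a (q(a) = a*(-4) + a = -4*a + a = -3*a)
k(V, m) = 0
145*q(11) + k(-9, -11) = 145*(-3*11) + 0 = 145*(-33) + 0 = -4785 + 0 = -4785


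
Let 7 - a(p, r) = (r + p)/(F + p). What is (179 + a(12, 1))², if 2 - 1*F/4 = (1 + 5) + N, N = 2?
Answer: 5040025/144 ≈ 35000.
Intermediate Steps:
F = -24 (F = 8 - 4*((1 + 5) + 2) = 8 - 4*(6 + 2) = 8 - 4*8 = 8 - 32 = -24)
a(p, r) = 7 - (p + r)/(-24 + p) (a(p, r) = 7 - (r + p)/(-24 + p) = 7 - (p + r)/(-24 + p))
(179 + a(12, 1))² = (179 + (-168 - 1*1 + 6*12)/(-24 + 12))² = (179 + (-168 - 1 + 72)/(-12))² = (179 - 1/12*(-97))² = (179 + 97/12)² = (2245/12)² = 5040025/144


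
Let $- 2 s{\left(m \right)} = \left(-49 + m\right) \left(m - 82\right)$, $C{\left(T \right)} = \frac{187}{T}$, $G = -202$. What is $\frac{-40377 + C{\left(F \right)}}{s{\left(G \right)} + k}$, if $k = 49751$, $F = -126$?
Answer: $- \frac{5087689}{1777734} \approx -2.8619$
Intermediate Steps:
$s{\left(m \right)} = - \frac{\left(-82 + m\right) \left(-49 + m\right)}{2}$ ($s{\left(m \right)} = - \frac{\left(-49 + m\right) \left(m - 82\right)}{2} = - \frac{\left(-49 + m\right) \left(-82 + m\right)}{2} = - \frac{\left(-82 + m\right) \left(-49 + m\right)}{2}$)
$\frac{-40377 + C{\left(F \right)}}{s{\left(G \right)} + k} = \frac{-40377 + \frac{187}{-126}}{\left(-2009 - \frac{\left(-202\right)^{2}}{2} + \frac{131}{2} \left(-202\right)\right) + 49751} = \frac{-40377 + 187 \left(- \frac{1}{126}\right)}{\left(-2009 - 20402 - 13231\right) + 49751} = \frac{-40377 - \frac{187}{126}}{\left(-2009 - 20402 - 13231\right) + 49751} = - \frac{5087689}{126 \left(-35642 + 49751\right)} = - \frac{5087689}{126 \cdot 14109} = \left(- \frac{5087689}{126}\right) \frac{1}{14109} = - \frac{5087689}{1777734}$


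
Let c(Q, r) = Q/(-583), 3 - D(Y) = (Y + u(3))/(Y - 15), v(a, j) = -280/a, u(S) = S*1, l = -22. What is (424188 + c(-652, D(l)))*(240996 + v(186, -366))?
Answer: 5542658844972928/54219 ≈ 1.0223e+11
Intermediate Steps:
u(S) = S
D(Y) = 3 - (3 + Y)/(-15 + Y) (D(Y) = 3 - (Y + 3)/(Y - 15) = 3 - (3 + Y)/(-15 + Y))
c(Q, r) = -Q/583 (c(Q, r) = Q*(-1/583) = -Q/583)
(424188 + c(-652, D(l)))*(240996 + v(186, -366)) = (424188 - 1/583*(-652))*(240996 - 280/186) = (424188 + 652/583)*(240996 - 280*1/186) = 247302256*(240996 - 140/93)/583 = (247302256/583)*(22412488/93) = 5542658844972928/54219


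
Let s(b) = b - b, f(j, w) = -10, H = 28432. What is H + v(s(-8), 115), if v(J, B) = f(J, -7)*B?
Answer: 27282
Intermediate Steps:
s(b) = 0
v(J, B) = -10*B
H + v(s(-8), 115) = 28432 - 10*115 = 28432 - 1150 = 27282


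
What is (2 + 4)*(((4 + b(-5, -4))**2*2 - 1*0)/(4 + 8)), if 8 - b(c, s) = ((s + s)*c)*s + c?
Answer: 31329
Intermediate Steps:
b(c, s) = 8 - c - 2*c*s**2 (b(c, s) = 8 - (((s + s)*c)*s + c) = 8 - (((2*s)*c)*s + c) = 8 - ((2*c*s)*s + c) = 8 - (2*c*s**2 + c) = 8 - (c + 2*c*s**2) = 8 + (-c - 2*c*s**2) = 8 - c - 2*c*s**2)
(2 + 4)*(((4 + b(-5, -4))**2*2 - 1*0)/(4 + 8)) = (2 + 4)*(((4 + (8 - 1*(-5) - 2*(-5)*(-4)**2))**2*2 - 1*0)/(4 + 8)) = 6*(((4 + (8 + 5 - 2*(-5)*16))**2*2 + 0)/12) = 6*(((4 + (8 + 5 + 160))**2*2 + 0)*(1/12)) = 6*(((4 + 173)**2*2 + 0)*(1/12)) = 6*((177**2*2 + 0)*(1/12)) = 6*((31329*2 + 0)*(1/12)) = 6*((62658 + 0)*(1/12)) = 6*(62658*(1/12)) = 6*(10443/2) = 31329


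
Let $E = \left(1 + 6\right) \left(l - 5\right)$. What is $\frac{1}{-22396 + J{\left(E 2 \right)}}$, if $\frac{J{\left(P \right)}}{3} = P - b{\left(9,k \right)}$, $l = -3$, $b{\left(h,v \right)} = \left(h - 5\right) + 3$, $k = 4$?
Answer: $- \frac{1}{22753} \approx -4.395 \cdot 10^{-5}$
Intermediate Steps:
$b{\left(h,v \right)} = -2 + h$ ($b{\left(h,v \right)} = \left(-5 + h\right) + 3 = -2 + h$)
$E = -56$ ($E = \left(1 + 6\right) \left(-3 - 5\right) = 7 \left(-8\right) = -56$)
$J{\left(P \right)} = -21 + 3 P$ ($J{\left(P \right)} = 3 \left(P - \left(-2 + 9\right)\right) = 3 \left(P - 7\right) = 3 \left(-7 + P\right) = -21 + 3 P$)
$\frac{1}{-22396 + J{\left(E 2 \right)}} = \frac{1}{-22396 + \left(-21 + 3 \left(\left(-56\right) 2\right)\right)} = \frac{1}{-22396 + \left(-21 + 3 \left(-112\right)\right)} = \frac{1}{-22396 - 357} = \frac{1}{-22753} = - \frac{1}{22753}$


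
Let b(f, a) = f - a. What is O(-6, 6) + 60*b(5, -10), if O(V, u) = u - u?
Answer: 900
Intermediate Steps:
O(V, u) = 0
O(-6, 6) + 60*b(5, -10) = 0 + 60*(5 - 1*(-10)) = 0 + 60*(5 + 10) = 0 + 60*15 = 0 + 900 = 900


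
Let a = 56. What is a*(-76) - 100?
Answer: -4356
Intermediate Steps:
a*(-76) - 100 = 56*(-76) - 100 = -4256 - 100 = -4356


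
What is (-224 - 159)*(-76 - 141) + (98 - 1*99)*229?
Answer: 82882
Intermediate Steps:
(-224 - 159)*(-76 - 141) + (98 - 1*99)*229 = -383*(-217) + (98 - 99)*229 = 83111 - 1*229 = 83111 - 229 = 82882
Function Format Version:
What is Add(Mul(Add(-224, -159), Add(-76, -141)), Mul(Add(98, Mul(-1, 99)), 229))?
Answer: 82882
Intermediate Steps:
Add(Mul(Add(-224, -159), Add(-76, -141)), Mul(Add(98, Mul(-1, 99)), 229)) = Add(Mul(-383, -217), Mul(Add(98, -99), 229)) = Add(83111, Mul(-1, 229)) = Add(83111, -229) = 82882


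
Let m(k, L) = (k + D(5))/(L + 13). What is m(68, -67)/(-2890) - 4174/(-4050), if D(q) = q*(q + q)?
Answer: 1207171/1170450 ≈ 1.0314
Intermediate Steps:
D(q) = 2*q² (D(q) = q*(2*q) = 2*q²)
m(k, L) = (50 + k)/(13 + L) (m(k, L) = (k + 2*5²)/(L + 13) = (k + 2*25)/(13 + L) = (k + 50)/(13 + L) = (50 + k)/(13 + L))
m(68, -67)/(-2890) - 4174/(-4050) = ((50 + 68)/(13 - 67))/(-2890) - 4174/(-4050) = (118/(-54))*(-1/2890) - 4174*(-1/4050) = -1/54*118*(-1/2890) + 2087/2025 = -59/27*(-1/2890) + 2087/2025 = 59/78030 + 2087/2025 = 1207171/1170450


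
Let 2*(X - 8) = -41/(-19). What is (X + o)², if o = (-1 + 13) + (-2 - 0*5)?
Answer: 525625/1444 ≈ 364.01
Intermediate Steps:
o = 10 (o = 12 + (-2 - 1*0) = 12 + (-2 + 0) = 12 - 2 = 10)
X = 345/38 (X = 8 + (-41/(-19))/2 = 8 + (-41*(-1/19))/2 = 8 + (½)*(41/19) = 8 + 41/38 = 345/38 ≈ 9.0789)
(X + o)² = (345/38 + 10)² = (725/38)² = 525625/1444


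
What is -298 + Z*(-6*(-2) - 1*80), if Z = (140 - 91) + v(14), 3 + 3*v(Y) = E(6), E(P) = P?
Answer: -3698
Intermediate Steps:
v(Y) = 1 (v(Y) = -1 + (1/3)*6 = -1 + 2 = 1)
Z = 50 (Z = (140 - 91) + 1 = 49 + 1 = 50)
-298 + Z*(-6*(-2) - 1*80) = -298 + 50*(-6*(-2) - 1*80) = -298 + 50*(12 - 80) = -298 + 50*(-68) = -298 - 3400 = -3698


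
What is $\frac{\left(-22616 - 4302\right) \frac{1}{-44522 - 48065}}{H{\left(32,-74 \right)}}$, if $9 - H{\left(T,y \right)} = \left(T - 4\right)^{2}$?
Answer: $- \frac{26918}{71754925} \approx -0.00037514$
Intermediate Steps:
$H{\left(T,y \right)} = 9 - \left(-4 + T\right)^{2}$ ($H{\left(T,y \right)} = 9 - \left(T - 4\right)^{2} = 9 - \left(-4 + T\right)^{2}$)
$\frac{\left(-22616 - 4302\right) \frac{1}{-44522 - 48065}}{H{\left(32,-74 \right)}} = \frac{\left(-22616 - 4302\right) \frac{1}{-44522 - 48065}}{9 - \left(-4 + 32\right)^{2}} = \frac{\left(-26918\right) \frac{1}{-92587}}{9 - 28^{2}} = \frac{\left(-26918\right) \left(- \frac{1}{92587}\right)}{9 - 784} = \frac{26918}{92587 \left(9 - 784\right)} = \frac{26918}{92587 \left(-775\right)} = \frac{26918}{92587} \left(- \frac{1}{775}\right) = - \frac{26918}{71754925}$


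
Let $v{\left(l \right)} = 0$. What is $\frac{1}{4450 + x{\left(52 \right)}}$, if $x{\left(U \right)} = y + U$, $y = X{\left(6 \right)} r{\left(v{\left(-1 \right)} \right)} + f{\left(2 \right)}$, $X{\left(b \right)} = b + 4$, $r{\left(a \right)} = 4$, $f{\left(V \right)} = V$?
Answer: $\frac{1}{4544} \approx 0.00022007$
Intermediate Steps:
$X{\left(b \right)} = 4 + b$
$y = 42$ ($y = \left(4 + 6\right) 4 + 2 = 10 \cdot 4 + 2 = 40 + 2 = 42$)
$x{\left(U \right)} = 42 + U$
$\frac{1}{4450 + x{\left(52 \right)}} = \frac{1}{4450 + \left(42 + 52\right)} = \frac{1}{4450 + 94} = \frac{1}{4544}$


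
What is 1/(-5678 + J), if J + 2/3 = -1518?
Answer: -3/21590 ≈ -0.00013895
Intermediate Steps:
J = -4556/3 (J = -2/3 - 1518 = -4556/3 ≈ -1518.7)
1/(-5678 + J) = 1/(-5678 - 4556/3) = 1/(-21590/3) = -3/21590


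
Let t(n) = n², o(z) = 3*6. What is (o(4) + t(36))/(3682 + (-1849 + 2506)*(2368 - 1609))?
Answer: 1314/502345 ≈ 0.0026157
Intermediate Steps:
o(z) = 18
(o(4) + t(36))/(3682 + (-1849 + 2506)*(2368 - 1609)) = (18 + 36²)/(3682 + (-1849 + 2506)*(2368 - 1609)) = (18 + 1296)/(3682 + 657*759) = 1314/(3682 + 498663) = 1314/502345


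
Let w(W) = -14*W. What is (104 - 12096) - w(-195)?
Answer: -14722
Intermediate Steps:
(104 - 12096) - w(-195) = (104 - 12096) - (-14)*(-195) = -11992 - 1*2730 = -11992 - 2730 = -14722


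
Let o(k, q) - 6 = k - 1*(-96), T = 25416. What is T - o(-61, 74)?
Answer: 25375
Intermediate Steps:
o(k, q) = 102 + k (o(k, q) = 6 + (k - 1*(-96)) = 6 + (k + 96) = 6 + (96 + k) = 102 + k)
T - o(-61, 74) = 25416 - (102 - 61) = 25416 - 1*41 = 25416 - 41 = 25375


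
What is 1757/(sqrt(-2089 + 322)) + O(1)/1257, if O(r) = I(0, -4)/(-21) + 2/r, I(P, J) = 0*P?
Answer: 2/1257 - 1757*I*sqrt(1767)/1767 ≈ 0.0015911 - 41.798*I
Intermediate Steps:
I(P, J) = 0
O(r) = 2/r (O(r) = 0/(-21) + 2/r = 0*(-1/21) + 2/r = 0 + 2/r = 2/r)
1757/(sqrt(-2089 + 322)) + O(1)/1257 = 1757/(sqrt(-2089 + 322)) + (2/1)/1257 = 1757/(sqrt(-1767)) + (2*1)*(1/1257) = 1757/((I*sqrt(1767))) + 2*(1/1257) = 1757*(-I*sqrt(1767)/1767) + 2/1257 = -1757*I*sqrt(1767)/1767 + 2/1257 = 2/1257 - 1757*I*sqrt(1767)/1767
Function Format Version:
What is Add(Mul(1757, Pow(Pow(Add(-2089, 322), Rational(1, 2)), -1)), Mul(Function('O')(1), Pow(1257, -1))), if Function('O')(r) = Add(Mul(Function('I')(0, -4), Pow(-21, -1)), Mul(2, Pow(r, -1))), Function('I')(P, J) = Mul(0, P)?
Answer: Add(Rational(2, 1257), Mul(Rational(-1757, 1767), I, Pow(1767, Rational(1, 2)))) ≈ Add(0.0015911, Mul(-41.798, I))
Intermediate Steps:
Function('I')(P, J) = 0
Function('O')(r) = Mul(2, Pow(r, -1)) (Function('O')(r) = Add(Mul(0, Pow(-21, -1)), Mul(2, Pow(r, -1))) = Add(Mul(0, Rational(-1, 21)), Mul(2, Pow(r, -1))) = Add(0, Mul(2, Pow(r, -1))) = Mul(2, Pow(r, -1)))
Add(Mul(1757, Pow(Pow(Add(-2089, 322), Rational(1, 2)), -1)), Mul(Function('O')(1), Pow(1257, -1))) = Add(Mul(1757, Pow(Pow(Add(-2089, 322), Rational(1, 2)), -1)), Mul(Mul(2, Pow(1, -1)), Pow(1257, -1))) = Add(Mul(1757, Pow(Pow(-1767, Rational(1, 2)), -1)), Mul(Mul(2, 1), Rational(1, 1257))) = Add(Mul(1757, Pow(Mul(I, Pow(1767, Rational(1, 2))), -1)), Mul(2, Rational(1, 1257))) = Add(Mul(1757, Mul(Rational(-1, 1767), I, Pow(1767, Rational(1, 2)))), Rational(2, 1257)) = Add(Mul(Rational(-1757, 1767), I, Pow(1767, Rational(1, 2))), Rational(2, 1257)) = Add(Rational(2, 1257), Mul(Rational(-1757, 1767), I, Pow(1767, Rational(1, 2))))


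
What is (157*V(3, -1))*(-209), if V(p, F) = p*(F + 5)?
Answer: -393756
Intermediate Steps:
V(p, F) = p*(5 + F)
(157*V(3, -1))*(-209) = (157*(3*(5 - 1)))*(-209) = (157*(3*4))*(-209) = (157*12)*(-209) = 1884*(-209) = -393756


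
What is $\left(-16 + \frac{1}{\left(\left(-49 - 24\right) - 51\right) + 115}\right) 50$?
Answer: $- \frac{7250}{9} \approx -805.56$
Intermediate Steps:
$\left(-16 + \frac{1}{\left(\left(-49 - 24\right) - 51\right) + 115}\right) 50 = \left(-16 + \frac{1}{\left(-73 - 51\right) + 115}\right) 50 = \left(-16 + \frac{1}{-124 + 115}\right) 50 = \left(-16 + \frac{1}{-9}\right) 50 = \left(-16 - \frac{1}{9}\right) 50 = \left(- \frac{145}{9}\right) 50 = - \frac{7250}{9}$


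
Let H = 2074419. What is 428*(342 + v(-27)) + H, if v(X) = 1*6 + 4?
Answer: 2225075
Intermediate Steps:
v(X) = 10 (v(X) = 6 + 4 = 10)
428*(342 + v(-27)) + H = 428*(342 + 10) + 2074419 = 428*352 + 2074419 = 150656 + 2074419 = 2225075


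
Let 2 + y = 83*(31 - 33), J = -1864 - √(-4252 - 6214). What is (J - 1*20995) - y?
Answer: -22691 - I*√10466 ≈ -22691.0 - 102.3*I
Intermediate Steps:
J = -1864 - I*√10466 (J = -1864 - √(-10466) = -1864 - I*√10466 ≈ -1864.0 - 102.3*I)
y = -168 (y = -2 + 83*(31 - 33) = -2 + 83*(-2) = -2 - 166 = -168)
(J - 1*20995) - y = ((-1864 - I*√10466) - 1*20995) - 1*(-168) = ((-1864 - I*√10466) - 20995) + 168 = (-22859 - I*√10466) + 168 = -22691 - I*√10466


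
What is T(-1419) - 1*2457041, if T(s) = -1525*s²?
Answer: -3073137566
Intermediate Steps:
T(-1419) - 1*2457041 = -1525*(-1419)² - 1*2457041 = -1525*2013561 - 2457041 = -3070680525 - 2457041 = -3073137566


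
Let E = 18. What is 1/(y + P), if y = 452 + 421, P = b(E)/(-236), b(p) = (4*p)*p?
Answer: 59/51183 ≈ 0.0011527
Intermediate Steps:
b(p) = 4*p²
P = -324/59 (P = (4*18²)/(-236) = (4*324)*(-1/236) = 1296*(-1/236) = -324/59 ≈ -5.4915)
y = 873
1/(y + P) = 1/(873 - 324/59) = 1/(51183/59) = 59/51183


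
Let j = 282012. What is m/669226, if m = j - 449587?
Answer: -167575/669226 ≈ -0.25040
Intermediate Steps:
m = -167575 (m = 282012 - 449587 = -167575)
m/669226 = -167575/669226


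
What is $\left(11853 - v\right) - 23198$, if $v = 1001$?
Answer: $-12346$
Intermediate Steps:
$\left(11853 - v\right) - 23198 = \left(11853 - 1001\right) - 23198 = 10852 - 23198 = -12346$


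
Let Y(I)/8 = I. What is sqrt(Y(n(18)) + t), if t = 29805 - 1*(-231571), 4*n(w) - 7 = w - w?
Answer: sqrt(261390) ≈ 511.26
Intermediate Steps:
n(w) = 7/4 (n(w) = 7/4 + (w - w)/4 = 7/4 + (1/4)*0 = 7/4 + 0 = 7/4)
Y(I) = 8*I
t = 261376 (t = 29805 + 231571 = 261376)
sqrt(Y(n(18)) + t) = sqrt(8*(7/4) + 261376) = sqrt(14 + 261376) = sqrt(261390)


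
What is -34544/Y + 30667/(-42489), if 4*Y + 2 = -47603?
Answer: 4411057529/2022688845 ≈ 2.1808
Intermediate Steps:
Y = -47605/4 (Y = -½ + (¼)*(-47603) = -½ - 47603/4 = -47605/4 ≈ -11901.)
-34544/Y + 30667/(-42489) = -34544/(-47605/4) + 30667/(-42489) = -34544*(-4/47605) + 30667*(-1/42489) = 138176/47605 - 30667/42489 = 4411057529/2022688845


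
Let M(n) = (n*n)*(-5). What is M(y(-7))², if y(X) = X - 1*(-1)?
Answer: 32400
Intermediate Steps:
y(X) = 1 + X (y(X) = X + 1 = 1 + X)
M(n) = -5*n² (M(n) = n²*(-5) = -5*n²)
M(y(-7))² = (-5*(1 - 7)²)² = (-5*(-6)²)² = (-5*36)² = (-180)² = 32400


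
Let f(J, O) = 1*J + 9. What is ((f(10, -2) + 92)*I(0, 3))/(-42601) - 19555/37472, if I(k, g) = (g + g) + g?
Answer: -870497083/1596344672 ≈ -0.54531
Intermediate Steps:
I(k, g) = 3*g (I(k, g) = 2*g + g = 3*g)
f(J, O) = 9 + J (f(J, O) = J + 9 = 9 + J)
((f(10, -2) + 92)*I(0, 3))/(-42601) - 19555/37472 = (((9 + 10) + 92)*(3*3))/(-42601) - 19555/37472 = ((19 + 92)*9)*(-1/42601) - 19555*1/37472 = (111*9)*(-1/42601) - 19555/37472 = 999*(-1/42601) - 19555/37472 = -999/42601 - 19555/37472 = -870497083/1596344672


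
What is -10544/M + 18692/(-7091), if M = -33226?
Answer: -273146444/117802783 ≈ -2.3187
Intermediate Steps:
-10544/M + 18692/(-7091) = -10544/(-33226) + 18692/(-7091) = -10544*(-1/33226) + 18692*(-1/7091) = 5272/16613 - 18692/7091 = -273146444/117802783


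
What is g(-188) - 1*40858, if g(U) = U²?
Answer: -5514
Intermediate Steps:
g(-188) - 1*40858 = (-188)² - 1*40858 = 35344 - 40858 = -5514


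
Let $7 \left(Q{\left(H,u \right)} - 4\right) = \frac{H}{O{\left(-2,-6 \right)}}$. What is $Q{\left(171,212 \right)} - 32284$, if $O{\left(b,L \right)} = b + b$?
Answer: $- \frac{904011}{28} \approx -32286.0$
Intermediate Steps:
$O{\left(b,L \right)} = 2 b$
$Q{\left(H,u \right)} = 4 - \frac{H}{28}$ ($Q{\left(H,u \right)} = 4 + \frac{H \frac{1}{2 \left(-2\right)}}{7} = 4 + \frac{H \frac{1}{-4}}{7} = 4 + \frac{H \left(- \frac{1}{4}\right)}{7} = 4 + \frac{\left(- \frac{1}{4}\right) H}{7} = 4 - \frac{H}{28}$)
$Q{\left(171,212 \right)} - 32284 = \left(4 - \frac{171}{28}\right) - 32284 = - \frac{59}{28} - 32284 = - \frac{904011}{28}$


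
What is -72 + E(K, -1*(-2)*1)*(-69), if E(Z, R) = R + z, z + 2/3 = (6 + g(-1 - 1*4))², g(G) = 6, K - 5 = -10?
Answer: -10100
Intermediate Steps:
K = -5 (K = 5 - 10 = -5)
z = 430/3 (z = -⅔ + (6 + 6)² = -⅔ + 12² = -⅔ + 144 = 430/3 ≈ 143.33)
E(Z, R) = 430/3 + R (E(Z, R) = R + 430/3 = 430/3 + R)
-72 + E(K, -1*(-2)*1)*(-69) = -72 + (430/3 - 1*(-2)*1)*(-69) = -72 + (430/3 + 2*1)*(-69) = -72 + (430/3 + 2)*(-69) = -72 + (436/3)*(-69) = -72 - 10028 = -10100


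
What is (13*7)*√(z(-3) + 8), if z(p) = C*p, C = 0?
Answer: 182*√2 ≈ 257.39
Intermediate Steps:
z(p) = 0 (z(p) = 0*p = 0)
(13*7)*√(z(-3) + 8) = (13*7)*√(0 + 8) = 91*√8 = 91*(2*√2) = 182*√2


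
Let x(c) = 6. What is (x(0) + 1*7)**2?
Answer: 169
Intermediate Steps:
(x(0) + 1*7)**2 = (6 + 1*7)**2 = (6 + 7)**2 = 13**2 = 169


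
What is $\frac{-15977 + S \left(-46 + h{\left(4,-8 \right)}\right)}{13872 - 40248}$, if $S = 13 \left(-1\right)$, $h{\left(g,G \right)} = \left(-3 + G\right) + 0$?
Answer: $\frac{3809}{6594} \approx 0.57765$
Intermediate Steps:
$h{\left(g,G \right)} = -3 + G$
$S = -13$
$\frac{-15977 + S \left(-46 + h{\left(4,-8 \right)}\right)}{13872 - 40248} = \frac{-15977 - 13 \left(-46 - 11\right)}{13872 - 40248} = \frac{-15977 - 13 \left(-46 - 11\right)}{-26376} = \left(-15977 - -741\right) \left(- \frac{1}{26376}\right) = \left(-15977 + 741\right) \left(- \frac{1}{26376}\right) = \left(-15236\right) \left(- \frac{1}{26376}\right) = \frac{3809}{6594}$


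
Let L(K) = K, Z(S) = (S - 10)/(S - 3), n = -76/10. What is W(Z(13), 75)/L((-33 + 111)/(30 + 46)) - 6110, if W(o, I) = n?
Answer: -1192894/195 ≈ -6117.4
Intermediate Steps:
n = -38/5 (n = -76*⅒ = -38/5 ≈ -7.6000)
Z(S) = (-10 + S)/(-3 + S)
W(o, I) = -38/5
W(Z(13), 75)/L((-33 + 111)/(30 + 46)) - 6110 = -38*(30 + 46)/(-33 + 111)/5 - 6110 = -38/(5*(78/76)) - 6110 = -38/(5*(78*(1/76))) - 6110 = -38/(5*39/38) - 6110 = -38/5*38/39 - 6110 = -1444/195 - 6110 = -1192894/195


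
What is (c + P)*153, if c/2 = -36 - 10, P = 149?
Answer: 8721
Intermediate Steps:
c = -92 (c = 2*(-36 - 10) = 2*(-46) = -92)
(c + P)*153 = (-92 + 149)*153 = 57*153 = 8721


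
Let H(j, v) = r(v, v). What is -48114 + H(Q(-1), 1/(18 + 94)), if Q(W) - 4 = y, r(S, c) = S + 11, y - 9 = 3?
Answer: -5387535/112 ≈ -48103.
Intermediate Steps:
y = 12 (y = 9 + 3 = 12)
r(S, c) = 11 + S
Q(W) = 16 (Q(W) = 4 + 12 = 16)
H(j, v) = 11 + v
-48114 + H(Q(-1), 1/(18 + 94)) = -48114 + (11 + 1/(18 + 94)) = -48114 + (11 + 1/112) = -48114 + 1233/112 = -5387535/112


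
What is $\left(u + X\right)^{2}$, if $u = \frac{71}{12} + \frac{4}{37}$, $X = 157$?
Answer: $\frac{5239298689}{197136} \approx 26577.0$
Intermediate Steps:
$u = \frac{2675}{444}$ ($u = 71 \cdot \frac{1}{12} + 4 \cdot \frac{1}{37} = \frac{71}{12} + \frac{4}{37} = \frac{2675}{444} \approx 6.0248$)
$\left(u + X\right)^{2} = \left(\frac{2675}{444} + 157\right)^{2} = \left(\frac{72383}{444}\right)^{2} = \frac{5239298689}{197136}$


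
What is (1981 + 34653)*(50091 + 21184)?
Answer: 2611088350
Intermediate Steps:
(1981 + 34653)*(50091 + 21184) = 36634*71275 = 2611088350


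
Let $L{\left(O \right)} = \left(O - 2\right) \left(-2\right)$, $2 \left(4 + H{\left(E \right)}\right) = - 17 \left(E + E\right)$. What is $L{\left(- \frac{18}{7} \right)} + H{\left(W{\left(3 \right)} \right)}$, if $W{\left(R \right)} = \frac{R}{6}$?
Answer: $- \frac{47}{14} \approx -3.3571$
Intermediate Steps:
$W{\left(R \right)} = \frac{R}{6}$ ($W{\left(R \right)} = R \frac{1}{6} = \frac{R}{6}$)
$H{\left(E \right)} = -4 - 17 E$ ($H{\left(E \right)} = -4 + \frac{\left(-17\right) \left(E + E\right)}{2} = -4 + \frac{\left(-17\right) 2 E}{2} = -4 + \frac{\left(-34\right) E}{2} = -4 - 17 E$)
$L{\left(O \right)} = 4 - 2 O$ ($L{\left(O \right)} = \left(-2 + O\right) \left(-2\right) = 4 - 2 O$)
$L{\left(- \frac{18}{7} \right)} + H{\left(W{\left(3 \right)} \right)} = \left(4 - 2 \left(- \frac{18}{7}\right)\right) - \left(4 + 17 \cdot \frac{1}{6} \cdot 3\right) = \left(4 - 2 \left(\left(-18\right) \frac{1}{7}\right)\right) - \frac{25}{2} = \left(4 - - \frac{36}{7}\right) - \frac{25}{2} = \left(4 + \frac{36}{7}\right) - \frac{25}{2} = \frac{64}{7} - \frac{25}{2} = - \frac{47}{14}$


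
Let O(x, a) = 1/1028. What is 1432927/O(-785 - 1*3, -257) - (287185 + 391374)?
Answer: 1472370397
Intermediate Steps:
O(x, a) = 1/1028
1432927/O(-785 - 1*3, -257) - (287185 + 391374) = 1432927/(1/1028) - (287185 + 391374) = 1432927*1028 - 1*678559 = 1473048956 - 678559 = 1472370397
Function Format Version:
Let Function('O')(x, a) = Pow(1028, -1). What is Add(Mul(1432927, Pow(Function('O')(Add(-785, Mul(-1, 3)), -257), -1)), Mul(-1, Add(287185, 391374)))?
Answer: 1472370397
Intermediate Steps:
Function('O')(x, a) = Rational(1, 1028)
Add(Mul(1432927, Pow(Function('O')(Add(-785, Mul(-1, 3)), -257), -1)), Mul(-1, Add(287185, 391374))) = Add(Mul(1432927, Pow(Rational(1, 1028), -1)), Mul(-1, Add(287185, 391374))) = Add(Mul(1432927, 1028), Mul(-1, 678559)) = Add(1473048956, -678559) = 1472370397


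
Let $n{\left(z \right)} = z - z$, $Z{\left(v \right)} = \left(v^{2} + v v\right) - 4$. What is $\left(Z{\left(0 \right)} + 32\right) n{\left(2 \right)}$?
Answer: $0$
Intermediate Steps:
$Z{\left(v \right)} = -4 + 2 v^{2}$ ($Z{\left(v \right)} = \left(v^{2} + v^{2}\right) - 4 = 2 v^{2} - 4 = -4 + 2 v^{2}$)
$n{\left(z \right)} = 0$
$\left(Z{\left(0 \right)} + 32\right) n{\left(2 \right)} = \left(\left(-4 + 2 \cdot 0^{2}\right) + 32\right) 0 = \left(\left(-4 + 2 \cdot 0\right) + 32\right) 0 = \left(\left(-4 + 0\right) + 32\right) 0 = \left(-4 + 32\right) 0 = 28 \cdot 0 = 0$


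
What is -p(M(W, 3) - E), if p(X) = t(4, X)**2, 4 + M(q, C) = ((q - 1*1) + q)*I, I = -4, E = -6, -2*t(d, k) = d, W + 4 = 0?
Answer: -4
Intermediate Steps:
W = -4 (W = -4 + 0 = -4)
t(d, k) = -d/2
M(q, C) = -8*q (M(q, C) = -4 + ((q - 1*1) + q)*(-4) = -4 + ((q - 1) + q)*(-4) = -4 + ((-1 + q) + q)*(-4) = -4 + (-1 + 2*q)*(-4) = -4 + (4 - 8*q) = -8*q)
p(X) = 4 (p(X) = (-1/2*4)**2 = (-2)**2 = 4)
-p(M(W, 3) - E) = -1*4 = -4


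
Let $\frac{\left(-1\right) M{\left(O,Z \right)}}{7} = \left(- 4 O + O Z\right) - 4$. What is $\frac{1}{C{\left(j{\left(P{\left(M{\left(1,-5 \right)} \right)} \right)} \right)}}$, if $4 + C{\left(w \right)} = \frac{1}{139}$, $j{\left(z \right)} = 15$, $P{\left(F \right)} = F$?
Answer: $- \frac{139}{555} \approx -0.25045$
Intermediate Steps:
$M{\left(O,Z \right)} = 28 + 28 O - 7 O Z$ ($M{\left(O,Z \right)} = - 7 \left(\left(- 4 O + O Z\right) - 4\right) = - 7 \left(-4 - 4 O + O Z\right) = 28 + 28 O - 7 O Z$)
$C{\left(w \right)} = - \frac{555}{139}$ ($C{\left(w \right)} = -4 + \frac{1}{139} = - \frac{555}{139}$)
$\frac{1}{C{\left(j{\left(P{\left(M{\left(1,-5 \right)} \right)} \right)} \right)}} = \frac{1}{- \frac{555}{139}} = - \frac{139}{555}$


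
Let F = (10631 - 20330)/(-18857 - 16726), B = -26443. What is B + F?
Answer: -313637190/11861 ≈ -26443.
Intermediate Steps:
F = 3233/11861 (F = -9699/(-35583) = -9699*(-1/35583) = 3233/11861 ≈ 0.27257)
B + F = -26443 + 3233/11861 = -313637190/11861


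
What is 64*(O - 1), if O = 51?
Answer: 3200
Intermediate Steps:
64*(O - 1) = 64*(51 - 1) = 64*50 = 3200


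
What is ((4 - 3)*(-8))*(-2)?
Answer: 16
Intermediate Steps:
((4 - 3)*(-8))*(-2) = (1*(-8))*(-2) = -8*(-2) = 16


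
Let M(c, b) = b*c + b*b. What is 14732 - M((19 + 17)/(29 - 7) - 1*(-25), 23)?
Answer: 149494/11 ≈ 13590.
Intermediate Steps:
M(c, b) = b² + b*c (M(c, b) = b*c + b² = b² + b*c)
14732 - M((19 + 17)/(29 - 7) - 1*(-25), 23) = 14732 - 23*(23 + ((19 + 17)/(29 - 7) - 1*(-25))) = 14732 - 23*(23 + (36/22 + 25)) = 14732 - 23*(23 + (36*(1/22) + 25)) = 14732 - 23*(23 + (18/11 + 25)) = 14732 - 23*(23 + 293/11) = 14732 - 23*546/11 = 14732 - 1*12558/11 = 14732 - 12558/11 = 149494/11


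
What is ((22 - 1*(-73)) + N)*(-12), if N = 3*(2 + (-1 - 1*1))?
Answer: -1140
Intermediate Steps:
N = 0 (N = 3*(2 + (-1 - 1)) = 3*(2 - 2) = 3*0 = 0)
((22 - 1*(-73)) + N)*(-12) = ((22 - 1*(-73)) + 0)*(-12) = ((22 + 73) + 0)*(-12) = (95 + 0)*(-12) = 95*(-12) = -1140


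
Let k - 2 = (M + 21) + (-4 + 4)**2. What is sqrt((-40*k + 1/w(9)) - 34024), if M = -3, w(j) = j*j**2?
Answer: I*sqrt(25386695)/27 ≈ 186.61*I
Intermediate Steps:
w(j) = j**3
k = 20 (k = 2 + ((-3 + 21) + (-4 + 4)**2) = 2 + (18 + 0**2) = 2 + (18 + 0) = 2 + 18 = 20)
sqrt((-40*k + 1/w(9)) - 34024) = sqrt((-40*20 + 1/(9**3)) - 34024) = sqrt((-800 + 1/729) - 34024) = sqrt(-583199/729 - 34024) = sqrt(-25386695/729) = I*sqrt(25386695)/27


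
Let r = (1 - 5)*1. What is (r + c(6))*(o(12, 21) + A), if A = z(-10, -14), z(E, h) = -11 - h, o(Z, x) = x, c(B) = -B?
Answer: -240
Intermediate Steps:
r = -4 (r = -4*1 = -4)
A = 3 (A = -11 - 1*(-14) = -11 + 14 = 3)
(r + c(6))*(o(12, 21) + A) = (-4 - 1*6)*(21 + 3) = (-4 - 6)*24 = -10*24 = -240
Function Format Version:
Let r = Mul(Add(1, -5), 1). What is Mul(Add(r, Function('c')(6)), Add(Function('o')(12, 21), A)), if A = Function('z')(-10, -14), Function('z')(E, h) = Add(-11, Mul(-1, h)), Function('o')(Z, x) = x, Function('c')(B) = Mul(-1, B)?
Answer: -240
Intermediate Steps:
r = -4 (r = Mul(-4, 1) = -4)
A = 3 (A = Add(-11, Mul(-1, -14)) = Add(-11, 14) = 3)
Mul(Add(r, Function('c')(6)), Add(Function('o')(12, 21), A)) = Mul(Add(-4, Mul(-1, 6)), Add(21, 3)) = Mul(Add(-4, -6), 24) = Mul(-10, 24) = -240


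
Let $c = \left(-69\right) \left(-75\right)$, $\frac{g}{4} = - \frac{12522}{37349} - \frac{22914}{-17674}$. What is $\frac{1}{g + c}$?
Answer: $\frac{330053113}{1709293862091} \approx 0.00019309$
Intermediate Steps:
$g = \frac{1269002316}{330053113}$ ($g = 4 \left(- \frac{12522}{37349} - \frac{22914}{-17674}\right) = 4 \left(\left(-12522\right) \frac{1}{37349} - - \frac{11457}{8837}\right) = 4 \left(- \frac{12522}{37349} + \frac{11457}{8837}\right) = 4 \cdot \frac{317250579}{330053113} = \frac{1269002316}{330053113} \approx 3.8448$)
$c = 5175$
$\frac{1}{g + c} = \frac{1}{\frac{1269002316}{330053113} + 5175} = \frac{1}{\frac{1709293862091}{330053113}} = \frac{330053113}{1709293862091}$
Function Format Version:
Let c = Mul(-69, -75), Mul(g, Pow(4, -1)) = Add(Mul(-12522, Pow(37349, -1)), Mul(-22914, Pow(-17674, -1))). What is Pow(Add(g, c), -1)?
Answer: Rational(330053113, 1709293862091) ≈ 0.00019309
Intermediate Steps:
g = Rational(1269002316, 330053113) (g = Mul(4, Add(Mul(-12522, Pow(37349, -1)), Mul(-22914, Pow(-17674, -1)))) = Mul(4, Add(Mul(-12522, Rational(1, 37349)), Mul(-22914, Rational(-1, 17674)))) = Mul(4, Add(Rational(-12522, 37349), Rational(11457, 8837))) = Mul(4, Rational(317250579, 330053113)) = Rational(1269002316, 330053113) ≈ 3.8448)
c = 5175
Pow(Add(g, c), -1) = Pow(Add(Rational(1269002316, 330053113), 5175), -1) = Pow(Rational(1709293862091, 330053113), -1) = Rational(330053113, 1709293862091)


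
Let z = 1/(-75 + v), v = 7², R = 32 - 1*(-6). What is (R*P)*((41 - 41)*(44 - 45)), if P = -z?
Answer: 0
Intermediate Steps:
R = 38 (R = 32 + 6 = 38)
v = 49
z = -1/26 (z = 1/(-75 + 49) = 1/(-26) = -1/26 ≈ -0.038462)
P = 1/26 (P = -1*(-1/26) = 1/26 ≈ 0.038462)
(R*P)*((41 - 41)*(44 - 45)) = (38*(1/26))*((41 - 41)*(44 - 45)) = 19*(0*(-1))/13 = (19/13)*0 = 0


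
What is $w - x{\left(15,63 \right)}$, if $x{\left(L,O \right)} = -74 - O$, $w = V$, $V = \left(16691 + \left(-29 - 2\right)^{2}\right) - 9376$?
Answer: $8413$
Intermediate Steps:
$V = 8276$ ($V = \left(16691 + \left(-31\right)^{2}\right) - 9376 = \left(16691 + 961\right) - 9376 = 17652 - 9376 = 8276$)
$w = 8276$
$w - x{\left(15,63 \right)} = 8276 - \left(-74 - 63\right) = 8276 - -137 = 8276 + 137 = 8413$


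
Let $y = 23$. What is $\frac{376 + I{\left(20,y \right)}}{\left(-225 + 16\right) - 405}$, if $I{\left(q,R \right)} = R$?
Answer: $- \frac{399}{614} \approx -0.64984$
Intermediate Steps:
$\frac{376 + I{\left(20,y \right)}}{\left(-225 + 16\right) - 405} = \frac{376 + 23}{\left(-225 + 16\right) - 405} = \frac{399}{-209 - 405} = \frac{399}{-614} = 399 \left(- \frac{1}{614}\right) = - \frac{399}{614}$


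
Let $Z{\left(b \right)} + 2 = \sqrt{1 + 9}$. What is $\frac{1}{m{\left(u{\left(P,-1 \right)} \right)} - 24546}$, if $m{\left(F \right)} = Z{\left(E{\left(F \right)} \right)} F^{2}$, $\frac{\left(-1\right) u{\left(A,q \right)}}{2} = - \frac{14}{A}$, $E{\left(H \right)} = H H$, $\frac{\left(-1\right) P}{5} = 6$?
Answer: $- \frac{207121575}{5084366967734} - \frac{3675 \sqrt{10}}{2542183483867} \approx -4.0742 \cdot 10^{-5}$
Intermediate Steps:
$P = -30$ ($P = \left(-5\right) 6 = -30$)
$E{\left(H \right)} = H^{2}$
$Z{\left(b \right)} = -2 + \sqrt{10}$ ($Z{\left(b \right)} = -2 + \sqrt{1 + 9} = -2 + \sqrt{10}$)
$u{\left(A,q \right)} = \frac{28}{A}$ ($u{\left(A,q \right)} = - 2 \left(- \frac{14}{A}\right) = \frac{28}{A}$)
$m{\left(F \right)} = F^{2} \left(-2 + \sqrt{10}\right)$ ($m{\left(F \right)} = \left(-2 + \sqrt{10}\right) F^{2} = F^{2} \left(-2 + \sqrt{10}\right)$)
$\frac{1}{m{\left(u{\left(P,-1 \right)} \right)} - 24546} = \frac{1}{\left(\frac{28}{-30}\right)^{2} \left(-2 + \sqrt{10}\right) - 24546} = \frac{1}{\left(28 \left(- \frac{1}{30}\right)\right)^{2} \left(-2 + \sqrt{10}\right) - 24546} = \frac{1}{\left(- \frac{14}{15}\right)^{2} \left(-2 + \sqrt{10}\right) - 24546} = \frac{1}{\frac{196 \left(-2 + \sqrt{10}\right)}{225} - 24546} = \frac{1}{\left(- \frac{392}{225} + \frac{196 \sqrt{10}}{225}\right) - 24546} = \frac{1}{- \frac{5523242}{225} + \frac{196 \sqrt{10}}{225}}$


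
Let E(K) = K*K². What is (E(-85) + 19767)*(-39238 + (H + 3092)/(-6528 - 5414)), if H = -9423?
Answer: 139250312626835/5971 ≈ 2.3321e+10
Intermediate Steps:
E(K) = K³
(E(-85) + 19767)*(-39238 + (H + 3092)/(-6528 - 5414)) = ((-85)³ + 19767)*(-39238 + (-9423 + 3092)/(-6528 - 5414)) = (-614125 + 19767)*(-39238 - 6331/(-11942)) = -594358*(-39238 - 6331*(-1/11942)) = -594358*(-39238 + 6331/11942) = -594358*(-468573865/11942) = 139250312626835/5971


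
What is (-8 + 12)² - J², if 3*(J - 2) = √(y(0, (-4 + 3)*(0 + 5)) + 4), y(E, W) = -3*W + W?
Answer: 94/9 - 4*√14/3 ≈ 5.4556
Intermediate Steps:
y(E, W) = -2*W
J = 2 + √14/3 (J = 2 + √(-2*(-4 + 3)*(0 + 5) + 4)/3 = 2 + √(-(-2)*5 + 4)/3 = 2 + √(-2*(-5) + 4)/3 = 2 + √(10 + 4)/3 = 2 + √14/3 ≈ 3.2472)
(-8 + 12)² - J² = (-8 + 12)² - (2 + √14/3)² = 4² - (2 + √14/3)² = 16 - (2 + √14/3)²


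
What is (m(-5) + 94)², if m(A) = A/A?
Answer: 9025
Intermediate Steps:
m(A) = 1
(m(-5) + 94)² = (1 + 94)² = 95² = 9025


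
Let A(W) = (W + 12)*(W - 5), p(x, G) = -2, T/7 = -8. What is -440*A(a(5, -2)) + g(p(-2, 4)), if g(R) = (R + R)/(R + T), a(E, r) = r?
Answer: 893202/29 ≈ 30800.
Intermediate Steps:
T = -56 (T = 7*(-8) = -56)
A(W) = (-5 + W)*(12 + W) (A(W) = (12 + W)*(-5 + W) = (-5 + W)*(12 + W))
g(R) = 2*R/(-56 + R) (g(R) = (R + R)/(R - 56) = (2*R)/(-56 + R) = 2*R/(-56 + R))
-440*A(a(5, -2)) + g(p(-2, 4)) = -440*(-60 + (-2)² + 7*(-2)) + 2*(-2)/(-56 - 2) = -440*(-60 + 4 - 14) + 2*(-2)/(-58) = -440*(-70) + 2*(-2)*(-1/58) = 30800 + 2/29 = 893202/29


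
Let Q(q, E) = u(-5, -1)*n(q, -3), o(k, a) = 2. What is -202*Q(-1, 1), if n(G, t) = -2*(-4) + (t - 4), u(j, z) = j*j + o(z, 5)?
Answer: -5454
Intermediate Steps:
u(j, z) = 2 + j² (u(j, z) = j*j + 2 = j² + 2 = 2 + j²)
n(G, t) = 4 + t (n(G, t) = 8 + (-4 + t) = 4 + t)
Q(q, E) = 27 (Q(q, E) = (2 + (-5)²)*(4 - 3) = (2 + 25)*1 = 27*1 = 27)
-202*Q(-1, 1) = -202*27 = -5454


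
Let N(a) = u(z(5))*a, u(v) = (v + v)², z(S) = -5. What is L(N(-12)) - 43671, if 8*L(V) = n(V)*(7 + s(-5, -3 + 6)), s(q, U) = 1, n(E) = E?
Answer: -44871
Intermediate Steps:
u(v) = 4*v² (u(v) = (2*v)² = 4*v²)
N(a) = 100*a (N(a) = (4*(-5)²)*a = (4*25)*a = 100*a)
L(V) = V (L(V) = (V*(7 + 1))/8 = (V*8)/8 = (8*V)/8 = V)
L(N(-12)) - 43671 = 100*(-12) - 43671 = -1200 - 43671 = -44871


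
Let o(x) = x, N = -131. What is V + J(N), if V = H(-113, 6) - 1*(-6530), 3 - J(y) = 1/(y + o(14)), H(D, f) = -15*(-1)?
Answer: 766117/117 ≈ 6548.0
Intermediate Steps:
H(D, f) = 15
J(y) = 3 - 1/(14 + y) (J(y) = 3 - 1/(y + 14) = 3 - 1/(14 + y))
V = 6545 (V = 15 - 1*(-6530) = 15 + 6530 = 6545)
V + J(N) = 6545 + (41 + 3*(-131))/(14 - 131) = 6545 + (41 - 393)/(-117) = 6545 - 1/117*(-352) = 6545 + 352/117 = 766117/117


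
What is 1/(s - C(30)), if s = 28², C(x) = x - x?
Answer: 1/784 ≈ 0.0012755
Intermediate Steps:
C(x) = 0
s = 784
1/(s - C(30)) = 1/(784 - 1*0) = 1/(784 + 0) = 1/784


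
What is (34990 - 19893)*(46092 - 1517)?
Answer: 672948775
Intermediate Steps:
(34990 - 19893)*(46092 - 1517) = 15097*44575 = 672948775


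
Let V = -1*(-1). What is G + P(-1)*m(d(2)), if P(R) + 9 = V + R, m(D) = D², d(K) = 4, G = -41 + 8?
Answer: -177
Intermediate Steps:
G = -33
V = 1
P(R) = -8 + R (P(R) = -9 + (1 + R) = -8 + R)
G + P(-1)*m(d(2)) = -33 + (-8 - 1)*4² = -33 - 9*16 = -33 - 144 = -177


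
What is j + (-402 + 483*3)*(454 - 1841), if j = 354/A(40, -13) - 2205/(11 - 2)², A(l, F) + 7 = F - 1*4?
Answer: -52280315/36 ≈ -1.4522e+6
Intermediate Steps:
A(l, F) = -11 + F (A(l, F) = -7 + (F - 1*4) = -7 + (F - 4) = -7 + (-4 + F) = -11 + F)
j = -1511/36 (j = 354/(-11 - 13) - 2205/(11 - 2)² = 354/(-24) - 2205/(9²) = 354*(-1/24) - 2205/81 = -59/4 - 2205*1/81 = -59/4 - 245/9 = -1511/36 ≈ -41.972)
j + (-402 + 483*3)*(454 - 1841) = -1511/36 + (-402 + 483*3)*(454 - 1841) = -1511/36 + (-402 + 1449)*(-1387) = -1511/36 + 1047*(-1387) = -1511/36 - 1452189 = -52280315/36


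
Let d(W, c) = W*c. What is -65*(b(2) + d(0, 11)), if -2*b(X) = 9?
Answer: 585/2 ≈ 292.50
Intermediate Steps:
b(X) = -9/2 (b(X) = -½*9 = -9/2)
-65*(b(2) + d(0, 11)) = -65*(-9/2 + 0*11) = -65*(-9/2 + 0) = -65*(-9/2) = 585/2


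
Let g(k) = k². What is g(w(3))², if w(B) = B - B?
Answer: 0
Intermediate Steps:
w(B) = 0
g(w(3))² = (0²)² = 0² = 0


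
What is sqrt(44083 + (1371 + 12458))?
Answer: 2*sqrt(14478) ≈ 240.65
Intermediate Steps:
sqrt(44083 + (1371 + 12458)) = sqrt(44083 + 13829) = sqrt(57912) = 2*sqrt(14478)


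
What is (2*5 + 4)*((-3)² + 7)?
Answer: 224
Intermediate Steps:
(2*5 + 4)*((-3)² + 7) = (10 + 4)*(9 + 7) = 14*16 = 224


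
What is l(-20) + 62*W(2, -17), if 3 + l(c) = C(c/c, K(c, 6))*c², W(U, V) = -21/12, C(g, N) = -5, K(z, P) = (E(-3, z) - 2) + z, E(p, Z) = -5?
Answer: -4223/2 ≈ -2111.5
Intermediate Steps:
K(z, P) = -7 + z (K(z, P) = (-5 - 2) + z = -7 + z)
W(U, V) = -7/4 (W(U, V) = -21*1/12 = -7/4)
l(c) = -3 - 5*c²
l(-20) + 62*W(2, -17) = (-3 - 5*(-20)²) + 62*(-7/4) = (-3 - 5*400) - 217/2 = (-3 - 2000) - 217/2 = -2003 - 217/2 = -4223/2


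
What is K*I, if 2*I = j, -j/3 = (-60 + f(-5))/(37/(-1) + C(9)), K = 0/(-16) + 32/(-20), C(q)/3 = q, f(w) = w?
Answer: 78/5 ≈ 15.600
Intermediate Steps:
C(q) = 3*q
K = -8/5 (K = 0*(-1/16) + 32*(-1/20) = 0 - 8/5 = -8/5 ≈ -1.6000)
j = -39/2 (j = -3*(-60 - 5)/(37/(-1) + 3*9) = -(-195)/(37*(-1) + 27) = -(-195)/(-37 + 27) = -(-195)/(-10) = -(-195)*(-1)/10 = -3*13/2 = -39/2 ≈ -19.500)
I = -39/4 (I = (1/2)*(-39/2) = -39/4 ≈ -9.7500)
K*I = -8/5*(-39/4) = 78/5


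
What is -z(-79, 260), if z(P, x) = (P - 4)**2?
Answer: -6889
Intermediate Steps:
z(P, x) = (-4 + P)**2
-z(-79, 260) = -(-4 - 79)**2 = -1*(-83)**2 = -1*6889 = -6889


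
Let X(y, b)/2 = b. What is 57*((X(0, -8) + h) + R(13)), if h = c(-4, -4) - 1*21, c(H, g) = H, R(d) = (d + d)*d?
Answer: 16929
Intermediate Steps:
R(d) = 2*d² (R(d) = (2*d)*d = 2*d²)
X(y, b) = 2*b
h = -25 (h = -4 - 1*21 = -4 - 21 = -25)
57*((X(0, -8) + h) + R(13)) = 57*((2*(-8) - 25) + 2*13²) = 57*((-16 - 25) + 2*169) = 57*(-41 + 338) = 57*297 = 16929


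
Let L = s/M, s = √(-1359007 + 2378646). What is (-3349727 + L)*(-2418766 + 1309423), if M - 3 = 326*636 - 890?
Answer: 3715996199361 - 1109343*√1019639/206449 ≈ 3.7160e+12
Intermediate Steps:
M = 206449 (M = 3 + (326*636 - 890) = 3 + (207336 - 890) = 3 + 206446 = 206449)
s = √1019639 ≈ 1009.8
L = √1019639/206449 ≈ 0.0048911
(-3349727 + L)*(-2418766 + 1309423) = (-3349727 + √1019639/206449)*(-2418766 + 1309423) = (-3349727 + √1019639/206449)*(-1109343) = 3715996199361 - 1109343*√1019639/206449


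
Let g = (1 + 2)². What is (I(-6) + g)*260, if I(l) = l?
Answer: 780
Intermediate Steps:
g = 9 (g = 3² = 9)
(I(-6) + g)*260 = (-6 + 9)*260 = 3*260 = 780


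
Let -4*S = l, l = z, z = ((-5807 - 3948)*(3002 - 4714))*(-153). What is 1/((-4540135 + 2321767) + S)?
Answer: 1/636578052 ≈ 1.5709e-9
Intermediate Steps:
z = -2555185680 (z = -9755*(-1712)*(-153) = 16700560*(-153) = -2555185680)
l = -2555185680
S = 638796420 (S = -1/4*(-2555185680) = 638796420)
1/((-4540135 + 2321767) + S) = 1/((-4540135 + 2321767) + 638796420) = 1/(-2218368 + 638796420) = 1/636578052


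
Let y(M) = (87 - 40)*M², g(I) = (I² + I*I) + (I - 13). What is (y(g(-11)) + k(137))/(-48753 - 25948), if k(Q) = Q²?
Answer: -2252397/74701 ≈ -30.152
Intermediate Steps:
g(I) = -13 + I + 2*I² (g(I) = (I² + I²) + (-13 + I) = 2*I² + (-13 + I) = -13 + I + 2*I²)
y(M) = 47*M²
(y(g(-11)) + k(137))/(-48753 - 25948) = (47*(-13 - 11 + 2*(-11)²)² + 137²)/(-48753 - 25948) = (47*(-13 - 11 + 2*121)² + 18769)/(-74701) = (47*(-13 - 11 + 242)² + 18769)*(-1/74701) = (47*218² + 18769)*(-1/74701) = (47*47524 + 18769)*(-1/74701) = (2233628 + 18769)*(-1/74701) = 2252397*(-1/74701) = -2252397/74701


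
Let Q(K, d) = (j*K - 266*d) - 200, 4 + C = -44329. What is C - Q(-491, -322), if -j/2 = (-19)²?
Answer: -484287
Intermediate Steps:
j = -722 (j = -2*(-19)² = -2*361 = -722)
C = -44333 (C = -4 - 44329 = -44333)
Q(K, d) = -200 - 722*K - 266*d (Q(K, d) = (-722*K - 266*d) - 200 = -200 - 722*K - 266*d)
C - Q(-491, -322) = -44333 - (-200 - 722*(-491) - 266*(-322)) = -44333 - (-200 + 354502 + 85652) = -44333 - 1*439954 = -44333 - 439954 = -484287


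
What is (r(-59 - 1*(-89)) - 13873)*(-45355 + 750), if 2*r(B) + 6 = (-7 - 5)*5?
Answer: 620277130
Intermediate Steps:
r(B) = -33 (r(B) = -3 + ((-7 - 5)*5)/2 = -3 + (-12*5)/2 = -3 + (½)*(-60) = -3 - 30 = -33)
(r(-59 - 1*(-89)) - 13873)*(-45355 + 750) = (-33 - 13873)*(-45355 + 750) = -13906*(-44605) = 620277130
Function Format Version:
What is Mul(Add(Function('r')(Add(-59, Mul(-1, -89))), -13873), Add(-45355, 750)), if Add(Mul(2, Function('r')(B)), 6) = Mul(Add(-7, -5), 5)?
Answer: 620277130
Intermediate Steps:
Function('r')(B) = -33 (Function('r')(B) = Add(-3, Mul(Rational(1, 2), Mul(Add(-7, -5), 5))) = Add(-3, Mul(Rational(1, 2), Mul(-12, 5))) = Add(-3, Mul(Rational(1, 2), -60)) = Add(-3, -30) = -33)
Mul(Add(Function('r')(Add(-59, Mul(-1, -89))), -13873), Add(-45355, 750)) = Mul(Add(-33, -13873), Add(-45355, 750)) = Mul(-13906, -44605) = 620277130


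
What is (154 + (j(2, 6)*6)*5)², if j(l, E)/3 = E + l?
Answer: 763876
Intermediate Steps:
j(l, E) = 3*E + 3*l (j(l, E) = 3*(E + l) = 3*E + 3*l)
(154 + (j(2, 6)*6)*5)² = (154 + ((3*6 + 3*2)*6)*5)² = (154 + ((18 + 6)*6)*5)² = (154 + (24*6)*5)² = (154 + 144*5)² = (154 + 720)² = 874² = 763876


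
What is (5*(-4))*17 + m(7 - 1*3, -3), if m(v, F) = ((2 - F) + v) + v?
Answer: -327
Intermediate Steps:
m(v, F) = 2 - F + 2*v (m(v, F) = (2 + v - F) + v = 2 - F + 2*v)
(5*(-4))*17 + m(7 - 1*3, -3) = (5*(-4))*17 + (2 - 1*(-3) + 2*(7 - 1*3)) = -20*17 + (2 + 3 + 2*(7 - 3)) = -340 + (2 + 3 + 2*4) = -340 + (2 + 3 + 8) = -340 + 13 = -327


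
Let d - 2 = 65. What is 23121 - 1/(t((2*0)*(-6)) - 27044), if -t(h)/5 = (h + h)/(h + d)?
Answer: 625284325/27044 ≈ 23121.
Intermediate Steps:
d = 67 (d = 2 + 65 = 67)
t(h) = -10*h/(67 + h) (t(h) = -5*(h + h)/(h + 67) = -5*2*h/(67 + h) = -10*h/(67 + h))
23121 - 1/(t((2*0)*(-6)) - 27044) = 23121 - 1/(-10*(2*0)*(-6)/(67 + (2*0)*(-6)) - 27044) = 23121 - 1/(-10*0*(-6)/(67 + 0*(-6)) - 27044) = 23121 - 1/(-10*0/(67 + 0) - 27044) = 23121 - 1/(-10*0/67 - 27044) = 23121 - 1/(-10*0*1/67 - 27044) = 23121 - 1/(0 - 27044) = 23121 - 1/(-27044) = 23121 - 1*(-1/27044) = 23121 + 1/27044 = 625284325/27044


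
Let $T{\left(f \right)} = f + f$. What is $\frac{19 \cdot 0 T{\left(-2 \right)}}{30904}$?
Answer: $0$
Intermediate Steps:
$T{\left(f \right)} = 2 f$
$\frac{19 \cdot 0 T{\left(-2 \right)}}{30904} = \frac{19 \cdot 0 \cdot 2 \left(-2\right)}{30904} = 0 \left(-4\right) \frac{1}{30904} = 0 \cdot \frac{1}{30904} = 0$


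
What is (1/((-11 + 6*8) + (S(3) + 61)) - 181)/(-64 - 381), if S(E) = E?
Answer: 3656/8989 ≈ 0.40672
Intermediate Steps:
(1/((-11 + 6*8) + (S(3) + 61)) - 181)/(-64 - 381) = (1/((-11 + 6*8) + (3 + 61)) - 181)/(-64 - 381) = (1/((-11 + 48) + 64) - 181)/(-445) = (1/(37 + 64) - 181)*(-1/445) = (1/101 - 181)*(-1/445) = -18280/101*(-1/445) = 3656/8989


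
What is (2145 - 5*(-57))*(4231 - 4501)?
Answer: -656100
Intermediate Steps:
(2145 - 5*(-57))*(4231 - 4501) = (2145 + 285)*(-270) = 2430*(-270) = -656100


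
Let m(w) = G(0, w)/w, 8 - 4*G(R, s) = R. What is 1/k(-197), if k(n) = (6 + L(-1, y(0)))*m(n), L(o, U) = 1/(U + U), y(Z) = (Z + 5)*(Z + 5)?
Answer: -4925/301 ≈ -16.362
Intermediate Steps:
G(R, s) = 2 - R/4
y(Z) = (5 + Z)**2 (y(Z) = (5 + Z)*(5 + Z) = (5 + Z)**2)
m(w) = 2/w (m(w) = (2 - 1/4*0)/w = (2 + 0)/w = 2/w)
L(o, U) = 1/(2*U)
k(n) = 301/(25*n) (k(n) = (6 + 1/(2*((5 + 0)**2)))*(2/n) = (6 + 1/(2*(5**2)))*(2/n) = (6 + (1/2)/25)*(2/n) = (6 + (1/2)*(1/25))*(2/n) = (6 + 1/50)*(2/n) = 301*(2/n)/50 = 301/(25*n))
1/k(-197) = 1/((301/25)/(-197)) = 1/((301/25)*(-1/197)) = 1/(-301/4925) = -4925/301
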